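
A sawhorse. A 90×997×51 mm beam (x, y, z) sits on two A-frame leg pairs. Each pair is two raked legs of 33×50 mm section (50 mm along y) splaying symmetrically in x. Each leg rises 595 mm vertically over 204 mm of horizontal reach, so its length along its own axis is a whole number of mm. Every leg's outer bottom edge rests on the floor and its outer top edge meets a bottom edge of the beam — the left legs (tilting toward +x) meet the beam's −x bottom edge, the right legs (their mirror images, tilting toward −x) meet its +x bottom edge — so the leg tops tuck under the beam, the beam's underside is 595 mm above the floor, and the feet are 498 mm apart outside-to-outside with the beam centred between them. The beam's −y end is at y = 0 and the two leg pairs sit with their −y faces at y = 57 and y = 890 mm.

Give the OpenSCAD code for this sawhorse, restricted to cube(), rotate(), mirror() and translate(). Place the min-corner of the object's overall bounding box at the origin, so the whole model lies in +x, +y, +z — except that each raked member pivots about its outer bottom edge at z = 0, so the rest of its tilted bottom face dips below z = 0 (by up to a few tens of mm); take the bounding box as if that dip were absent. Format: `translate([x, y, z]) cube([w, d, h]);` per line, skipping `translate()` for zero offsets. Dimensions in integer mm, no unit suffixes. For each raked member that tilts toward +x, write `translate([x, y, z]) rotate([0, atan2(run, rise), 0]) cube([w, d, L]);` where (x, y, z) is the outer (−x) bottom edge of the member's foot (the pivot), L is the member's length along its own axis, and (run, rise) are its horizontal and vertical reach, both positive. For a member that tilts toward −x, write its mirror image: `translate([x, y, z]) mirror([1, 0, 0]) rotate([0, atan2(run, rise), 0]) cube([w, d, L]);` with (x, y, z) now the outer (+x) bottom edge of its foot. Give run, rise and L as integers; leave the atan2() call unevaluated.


// leg length = √(204² + 595²) = 629
// right-leg outer foot x = 2·204 + 90 = 498
// beam min-corner = (204, 0, 595)
translate([204, 0, 595]) cube([90, 997, 51]);
translate([0, 57, 0]) rotate([0, atan2(204, 595), 0]) cube([33, 50, 629]);
translate([498, 57, 0]) mirror([1, 0, 0]) rotate([0, atan2(204, 595), 0]) cube([33, 50, 629]);
translate([0, 890, 0]) rotate([0, atan2(204, 595), 0]) cube([33, 50, 629]);
translate([498, 890, 0]) mirror([1, 0, 0]) rotate([0, atan2(204, 595), 0]) cube([33, 50, 629]);


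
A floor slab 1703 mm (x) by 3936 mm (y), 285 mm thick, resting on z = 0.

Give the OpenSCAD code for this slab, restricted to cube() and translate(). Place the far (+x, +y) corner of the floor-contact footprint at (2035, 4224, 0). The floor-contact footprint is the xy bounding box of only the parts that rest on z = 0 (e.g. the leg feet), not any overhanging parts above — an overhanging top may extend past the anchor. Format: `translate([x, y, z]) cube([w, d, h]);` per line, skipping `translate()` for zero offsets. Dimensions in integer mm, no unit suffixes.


translate([332, 288, 0]) cube([1703, 3936, 285]);


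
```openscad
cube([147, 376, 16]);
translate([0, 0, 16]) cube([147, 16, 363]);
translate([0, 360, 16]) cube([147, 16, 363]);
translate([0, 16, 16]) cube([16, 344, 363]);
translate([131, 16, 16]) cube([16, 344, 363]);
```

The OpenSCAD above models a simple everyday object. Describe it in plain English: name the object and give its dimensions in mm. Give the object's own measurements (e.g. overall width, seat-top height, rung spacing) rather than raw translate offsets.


An open-topped rectangular box: outside dimensions 147×376×379 mm, with a uniform wall and base thickness of 16 mm. The base is a full 147×376 slab on the floor; four walls sit on top of the base. The front and back walls (the −y and +y sides) span the full width; the two side walls fit between them.


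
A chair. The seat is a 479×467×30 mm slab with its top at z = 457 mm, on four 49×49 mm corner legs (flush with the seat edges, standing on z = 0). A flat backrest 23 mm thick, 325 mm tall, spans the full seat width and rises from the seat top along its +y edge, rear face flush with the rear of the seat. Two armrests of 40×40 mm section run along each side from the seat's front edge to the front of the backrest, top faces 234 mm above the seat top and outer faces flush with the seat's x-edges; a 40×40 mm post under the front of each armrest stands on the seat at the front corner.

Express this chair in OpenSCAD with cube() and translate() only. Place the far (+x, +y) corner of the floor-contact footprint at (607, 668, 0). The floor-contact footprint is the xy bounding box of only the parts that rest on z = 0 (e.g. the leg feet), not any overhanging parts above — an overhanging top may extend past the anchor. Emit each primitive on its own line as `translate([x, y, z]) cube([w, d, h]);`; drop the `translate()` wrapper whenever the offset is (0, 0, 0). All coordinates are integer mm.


translate([128, 201, 427]) cube([479, 467, 30]);
translate([128, 201, 0]) cube([49, 49, 427]);
translate([558, 201, 0]) cube([49, 49, 427]);
translate([128, 619, 0]) cube([49, 49, 427]);
translate([558, 619, 0]) cube([49, 49, 427]);
translate([128, 645, 457]) cube([479, 23, 325]);
translate([128, 201, 651]) cube([40, 444, 40]);
translate([567, 201, 651]) cube([40, 444, 40]);
translate([128, 201, 457]) cube([40, 40, 194]);
translate([567, 201, 457]) cube([40, 40, 194]);


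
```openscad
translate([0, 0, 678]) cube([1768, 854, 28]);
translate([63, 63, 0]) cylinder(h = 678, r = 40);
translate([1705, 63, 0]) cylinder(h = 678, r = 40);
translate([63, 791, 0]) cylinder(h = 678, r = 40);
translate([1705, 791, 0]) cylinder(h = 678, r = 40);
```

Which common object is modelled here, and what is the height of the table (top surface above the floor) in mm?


A table. The table height is 706 mm.

A 1768×854×28 slab sits at z = 678 on four Ø80 mm round legs — a table. The top surface is at 678 + 28 = 706 mm.


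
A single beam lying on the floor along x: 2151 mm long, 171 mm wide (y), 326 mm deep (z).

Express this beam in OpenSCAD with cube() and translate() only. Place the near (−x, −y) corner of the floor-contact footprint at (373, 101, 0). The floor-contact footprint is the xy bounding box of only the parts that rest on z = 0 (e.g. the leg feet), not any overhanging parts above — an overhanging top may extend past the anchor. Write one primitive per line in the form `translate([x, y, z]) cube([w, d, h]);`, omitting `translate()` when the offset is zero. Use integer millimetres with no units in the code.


translate([373, 101, 0]) cube([2151, 171, 326]);


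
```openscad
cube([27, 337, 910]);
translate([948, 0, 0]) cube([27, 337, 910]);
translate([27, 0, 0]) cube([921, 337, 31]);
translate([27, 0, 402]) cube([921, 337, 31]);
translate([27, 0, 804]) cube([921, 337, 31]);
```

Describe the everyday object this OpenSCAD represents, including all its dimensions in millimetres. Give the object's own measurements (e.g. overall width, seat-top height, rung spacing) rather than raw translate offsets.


An open bookshelf. Two side panels, each 27 mm thick, 337 mm deep and 910 mm tall, stand 975 mm apart (outside-to-outside). Between them sit 3 shelves, each 31 mm thick and 337 mm deep, spanning the full gap between the sides. The bottom shelf rests on the floor (its underside at z = 0) and the clear gap between one shelf's top and the next shelf's underside is 371 mm.


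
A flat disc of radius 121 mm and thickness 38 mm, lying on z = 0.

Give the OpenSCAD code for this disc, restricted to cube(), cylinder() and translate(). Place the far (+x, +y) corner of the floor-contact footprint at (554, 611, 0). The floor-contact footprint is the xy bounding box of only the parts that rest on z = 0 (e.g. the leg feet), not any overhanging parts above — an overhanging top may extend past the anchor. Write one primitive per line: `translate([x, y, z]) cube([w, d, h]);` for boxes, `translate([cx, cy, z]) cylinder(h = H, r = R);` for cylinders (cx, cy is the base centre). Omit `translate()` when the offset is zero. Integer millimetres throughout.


translate([433, 490, 0]) cylinder(h = 38, r = 121);


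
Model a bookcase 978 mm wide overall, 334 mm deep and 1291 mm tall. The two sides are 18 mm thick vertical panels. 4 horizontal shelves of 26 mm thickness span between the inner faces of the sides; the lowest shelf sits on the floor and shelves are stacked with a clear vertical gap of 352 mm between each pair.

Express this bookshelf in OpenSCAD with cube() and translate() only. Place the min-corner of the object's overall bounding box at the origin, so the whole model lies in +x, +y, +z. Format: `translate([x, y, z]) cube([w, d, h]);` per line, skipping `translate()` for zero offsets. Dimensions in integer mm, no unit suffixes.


cube([18, 334, 1291]);
translate([960, 0, 0]) cube([18, 334, 1291]);
translate([18, 0, 0]) cube([942, 334, 26]);
translate([18, 0, 378]) cube([942, 334, 26]);
translate([18, 0, 756]) cube([942, 334, 26]);
translate([18, 0, 1134]) cube([942, 334, 26]);


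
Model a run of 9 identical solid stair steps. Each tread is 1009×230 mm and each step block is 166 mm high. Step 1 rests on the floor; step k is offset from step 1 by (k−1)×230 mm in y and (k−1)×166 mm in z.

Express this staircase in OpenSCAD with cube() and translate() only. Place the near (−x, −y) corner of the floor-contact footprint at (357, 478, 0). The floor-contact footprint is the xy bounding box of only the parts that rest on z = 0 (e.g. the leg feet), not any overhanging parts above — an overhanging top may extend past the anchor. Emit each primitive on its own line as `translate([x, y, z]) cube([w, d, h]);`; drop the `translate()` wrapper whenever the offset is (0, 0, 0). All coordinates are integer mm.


translate([357, 478, 0]) cube([1009, 230, 166]);
translate([357, 708, 166]) cube([1009, 230, 166]);
translate([357, 938, 332]) cube([1009, 230, 166]);
translate([357, 1168, 498]) cube([1009, 230, 166]);
translate([357, 1398, 664]) cube([1009, 230, 166]);
translate([357, 1628, 830]) cube([1009, 230, 166]);
translate([357, 1858, 996]) cube([1009, 230, 166]);
translate([357, 2088, 1162]) cube([1009, 230, 166]);
translate([357, 2318, 1328]) cube([1009, 230, 166]);


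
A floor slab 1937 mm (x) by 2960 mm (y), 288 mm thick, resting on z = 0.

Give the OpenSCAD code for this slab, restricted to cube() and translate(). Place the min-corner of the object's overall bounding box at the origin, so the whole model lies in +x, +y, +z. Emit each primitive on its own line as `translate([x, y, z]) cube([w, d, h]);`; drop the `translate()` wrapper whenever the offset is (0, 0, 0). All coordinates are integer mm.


cube([1937, 2960, 288]);


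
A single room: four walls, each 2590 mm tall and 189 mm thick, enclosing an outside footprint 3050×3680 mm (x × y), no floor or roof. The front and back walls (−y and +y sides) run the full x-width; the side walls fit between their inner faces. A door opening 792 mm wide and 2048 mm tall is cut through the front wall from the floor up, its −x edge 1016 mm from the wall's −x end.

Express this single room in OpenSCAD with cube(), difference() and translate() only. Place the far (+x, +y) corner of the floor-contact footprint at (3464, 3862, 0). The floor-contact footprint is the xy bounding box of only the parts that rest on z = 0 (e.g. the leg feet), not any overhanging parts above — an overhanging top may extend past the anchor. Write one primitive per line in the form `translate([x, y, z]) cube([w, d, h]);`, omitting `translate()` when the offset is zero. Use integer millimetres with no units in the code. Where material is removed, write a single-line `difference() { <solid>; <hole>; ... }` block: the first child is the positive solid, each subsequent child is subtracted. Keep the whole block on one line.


difference() { translate([414, 182, 0]) cube([3050, 189, 2590]); translate([1430, 182, 0]) cube([792, 189, 2048]); }
translate([414, 3673, 0]) cube([3050, 189, 2590]);
translate([414, 371, 0]) cube([189, 3302, 2590]);
translate([3275, 371, 0]) cube([189, 3302, 2590]);


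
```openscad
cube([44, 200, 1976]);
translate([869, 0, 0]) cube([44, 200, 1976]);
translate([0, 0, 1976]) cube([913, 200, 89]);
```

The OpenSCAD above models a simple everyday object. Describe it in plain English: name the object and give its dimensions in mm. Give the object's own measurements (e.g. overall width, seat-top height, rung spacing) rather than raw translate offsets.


A door frame. The clear opening is 825 mm wide and 1976 mm high. Two 44 mm wide jambs, 200 mm deep, stand either side of the opening from the floor to the top of the opening. A 89 mm thick head sits across the top of both jambs, spanning the full outside width of the frame.


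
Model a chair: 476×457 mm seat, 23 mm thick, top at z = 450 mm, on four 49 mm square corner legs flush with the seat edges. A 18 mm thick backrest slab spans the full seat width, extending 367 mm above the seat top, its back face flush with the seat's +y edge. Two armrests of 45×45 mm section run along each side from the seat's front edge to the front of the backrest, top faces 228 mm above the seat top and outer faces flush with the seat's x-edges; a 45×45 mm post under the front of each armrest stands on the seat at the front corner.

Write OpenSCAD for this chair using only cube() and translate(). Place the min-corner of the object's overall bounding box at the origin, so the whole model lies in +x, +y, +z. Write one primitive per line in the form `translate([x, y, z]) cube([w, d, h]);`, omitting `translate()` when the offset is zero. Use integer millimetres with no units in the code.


translate([0, 0, 427]) cube([476, 457, 23]);
cube([49, 49, 427]);
translate([427, 0, 0]) cube([49, 49, 427]);
translate([0, 408, 0]) cube([49, 49, 427]);
translate([427, 408, 0]) cube([49, 49, 427]);
translate([0, 439, 450]) cube([476, 18, 367]);
translate([0, 0, 633]) cube([45, 439, 45]);
translate([431, 0, 633]) cube([45, 439, 45]);
translate([0, 0, 450]) cube([45, 45, 183]);
translate([431, 0, 450]) cube([45, 45, 183]);


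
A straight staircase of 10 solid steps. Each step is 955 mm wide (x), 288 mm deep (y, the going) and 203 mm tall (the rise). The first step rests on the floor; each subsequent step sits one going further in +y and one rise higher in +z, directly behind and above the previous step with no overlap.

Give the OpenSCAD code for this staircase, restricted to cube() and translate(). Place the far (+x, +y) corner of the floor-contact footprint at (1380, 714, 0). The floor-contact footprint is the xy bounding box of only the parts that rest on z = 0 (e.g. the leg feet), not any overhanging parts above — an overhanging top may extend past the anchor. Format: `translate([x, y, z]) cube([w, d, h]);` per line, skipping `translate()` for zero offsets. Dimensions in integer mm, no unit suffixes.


translate([425, 426, 0]) cube([955, 288, 203]);
translate([425, 714, 203]) cube([955, 288, 203]);
translate([425, 1002, 406]) cube([955, 288, 203]);
translate([425, 1290, 609]) cube([955, 288, 203]);
translate([425, 1578, 812]) cube([955, 288, 203]);
translate([425, 1866, 1015]) cube([955, 288, 203]);
translate([425, 2154, 1218]) cube([955, 288, 203]);
translate([425, 2442, 1421]) cube([955, 288, 203]);
translate([425, 2730, 1624]) cube([955, 288, 203]);
translate([425, 3018, 1827]) cube([955, 288, 203]);


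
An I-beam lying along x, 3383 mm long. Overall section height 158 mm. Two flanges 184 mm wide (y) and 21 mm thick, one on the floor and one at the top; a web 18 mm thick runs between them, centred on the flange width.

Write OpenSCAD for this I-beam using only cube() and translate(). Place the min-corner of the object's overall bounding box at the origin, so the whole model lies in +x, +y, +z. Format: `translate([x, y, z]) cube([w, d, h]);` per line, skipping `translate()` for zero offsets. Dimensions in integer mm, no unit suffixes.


cube([3383, 184, 21]);
translate([0, 83, 21]) cube([3383, 18, 116]);
translate([0, 0, 137]) cube([3383, 184, 21]);


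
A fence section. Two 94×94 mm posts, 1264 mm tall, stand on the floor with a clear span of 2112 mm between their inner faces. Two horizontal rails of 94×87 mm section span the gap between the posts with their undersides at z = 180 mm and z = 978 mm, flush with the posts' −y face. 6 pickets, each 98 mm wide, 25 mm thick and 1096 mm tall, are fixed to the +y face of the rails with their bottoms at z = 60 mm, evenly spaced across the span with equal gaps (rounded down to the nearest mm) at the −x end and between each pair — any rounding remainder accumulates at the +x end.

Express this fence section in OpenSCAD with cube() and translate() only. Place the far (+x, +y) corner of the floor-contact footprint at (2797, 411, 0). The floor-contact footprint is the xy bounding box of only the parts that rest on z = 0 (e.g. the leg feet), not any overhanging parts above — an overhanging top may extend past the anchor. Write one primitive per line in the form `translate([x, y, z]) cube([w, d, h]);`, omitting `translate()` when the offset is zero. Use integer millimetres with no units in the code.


translate([497, 317, 0]) cube([94, 94, 1264]);
translate([2703, 317, 0]) cube([94, 94, 1264]);
translate([591, 317, 180]) cube([2112, 94, 87]);
translate([591, 317, 978]) cube([2112, 94, 87]);
translate([808, 411, 60]) cube([98, 25, 1096]);
translate([1123, 411, 60]) cube([98, 25, 1096]);
translate([1438, 411, 60]) cube([98, 25, 1096]);
translate([1753, 411, 60]) cube([98, 25, 1096]);
translate([2068, 411, 60]) cube([98, 25, 1096]);
translate([2383, 411, 60]) cube([98, 25, 1096]);


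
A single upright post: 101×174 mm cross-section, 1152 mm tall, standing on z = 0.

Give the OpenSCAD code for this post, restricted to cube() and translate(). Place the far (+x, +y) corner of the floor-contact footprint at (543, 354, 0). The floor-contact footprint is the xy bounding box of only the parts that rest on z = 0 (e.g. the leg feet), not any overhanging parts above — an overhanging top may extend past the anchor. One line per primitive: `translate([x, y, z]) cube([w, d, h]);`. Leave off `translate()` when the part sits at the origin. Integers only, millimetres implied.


translate([442, 180, 0]) cube([101, 174, 1152]);


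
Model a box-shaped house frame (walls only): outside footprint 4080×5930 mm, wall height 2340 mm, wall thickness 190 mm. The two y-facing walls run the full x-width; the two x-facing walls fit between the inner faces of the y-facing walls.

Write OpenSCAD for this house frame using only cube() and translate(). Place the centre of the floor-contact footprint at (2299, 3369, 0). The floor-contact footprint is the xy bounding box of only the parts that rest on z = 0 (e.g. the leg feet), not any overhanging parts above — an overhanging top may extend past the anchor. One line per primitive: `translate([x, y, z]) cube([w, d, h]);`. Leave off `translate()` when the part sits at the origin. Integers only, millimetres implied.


translate([259, 404, 0]) cube([4080, 190, 2340]);
translate([259, 6144, 0]) cube([4080, 190, 2340]);
translate([259, 594, 0]) cube([190, 5550, 2340]);
translate([4149, 594, 0]) cube([190, 5550, 2340]);


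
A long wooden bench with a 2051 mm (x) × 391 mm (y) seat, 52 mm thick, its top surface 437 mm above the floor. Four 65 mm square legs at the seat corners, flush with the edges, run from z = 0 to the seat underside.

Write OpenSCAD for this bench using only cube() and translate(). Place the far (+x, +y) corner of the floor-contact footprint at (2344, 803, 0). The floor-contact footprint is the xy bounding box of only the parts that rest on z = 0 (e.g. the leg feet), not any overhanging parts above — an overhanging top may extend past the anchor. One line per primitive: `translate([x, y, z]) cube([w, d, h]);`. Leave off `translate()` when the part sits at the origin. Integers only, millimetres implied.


// leg_h = 437 − 52 = 385
translate([293, 412, 385]) cube([2051, 391, 52]);
translate([293, 412, 0]) cube([65, 65, 385]);
translate([293, 738, 0]) cube([65, 65, 385]);
translate([2279, 412, 0]) cube([65, 65, 385]);
translate([2279, 738, 0]) cube([65, 65, 385]);


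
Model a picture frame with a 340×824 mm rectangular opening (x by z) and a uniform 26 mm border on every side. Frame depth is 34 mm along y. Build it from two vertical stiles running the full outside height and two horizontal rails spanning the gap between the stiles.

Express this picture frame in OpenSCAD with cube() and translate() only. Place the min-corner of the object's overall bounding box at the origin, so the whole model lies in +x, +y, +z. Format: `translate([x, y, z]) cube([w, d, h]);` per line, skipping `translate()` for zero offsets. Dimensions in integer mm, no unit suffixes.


cube([26, 34, 876]);
translate([366, 0, 0]) cube([26, 34, 876]);
translate([26, 0, 0]) cube([340, 34, 26]);
translate([26, 0, 850]) cube([340, 34, 26]);


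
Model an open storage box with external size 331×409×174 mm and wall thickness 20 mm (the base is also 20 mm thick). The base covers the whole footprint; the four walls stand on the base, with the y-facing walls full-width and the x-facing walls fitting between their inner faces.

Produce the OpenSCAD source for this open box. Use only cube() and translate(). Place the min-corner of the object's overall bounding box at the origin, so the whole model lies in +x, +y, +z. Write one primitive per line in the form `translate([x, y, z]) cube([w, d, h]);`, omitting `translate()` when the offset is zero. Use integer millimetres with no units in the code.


cube([331, 409, 20]);
translate([0, 0, 20]) cube([331, 20, 154]);
translate([0, 389, 20]) cube([331, 20, 154]);
translate([0, 20, 20]) cube([20, 369, 154]);
translate([311, 20, 20]) cube([20, 369, 154]);


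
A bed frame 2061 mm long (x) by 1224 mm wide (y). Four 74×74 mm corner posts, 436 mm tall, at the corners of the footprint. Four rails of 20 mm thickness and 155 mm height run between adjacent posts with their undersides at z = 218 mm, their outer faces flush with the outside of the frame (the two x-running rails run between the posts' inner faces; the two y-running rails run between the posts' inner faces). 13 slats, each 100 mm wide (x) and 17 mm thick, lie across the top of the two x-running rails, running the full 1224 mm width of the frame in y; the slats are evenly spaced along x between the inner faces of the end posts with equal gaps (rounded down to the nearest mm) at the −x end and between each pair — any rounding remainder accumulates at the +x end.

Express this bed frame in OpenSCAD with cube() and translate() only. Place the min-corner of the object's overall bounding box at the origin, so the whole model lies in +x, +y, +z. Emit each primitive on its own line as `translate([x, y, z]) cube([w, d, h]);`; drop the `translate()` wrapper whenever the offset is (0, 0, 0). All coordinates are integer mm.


cube([74, 74, 436]);
translate([0, 1150, 0]) cube([74, 74, 436]);
translate([1987, 0, 0]) cube([74, 74, 436]);
translate([1987, 1150, 0]) cube([74, 74, 436]);
translate([74, 0, 218]) cube([1913, 20, 155]);
translate([74, 1204, 218]) cube([1913, 20, 155]);
translate([0, 74, 218]) cube([20, 1076, 155]);
translate([2041, 74, 218]) cube([20, 1076, 155]);
translate([117, 0, 373]) cube([100, 1224, 17]);
translate([260, 0, 373]) cube([100, 1224, 17]);
translate([403, 0, 373]) cube([100, 1224, 17]);
translate([546, 0, 373]) cube([100, 1224, 17]);
translate([689, 0, 373]) cube([100, 1224, 17]);
translate([832, 0, 373]) cube([100, 1224, 17]);
translate([975, 0, 373]) cube([100, 1224, 17]);
translate([1118, 0, 373]) cube([100, 1224, 17]);
translate([1261, 0, 373]) cube([100, 1224, 17]);
translate([1404, 0, 373]) cube([100, 1224, 17]);
translate([1547, 0, 373]) cube([100, 1224, 17]);
translate([1690, 0, 373]) cube([100, 1224, 17]);
translate([1833, 0, 373]) cube([100, 1224, 17]);


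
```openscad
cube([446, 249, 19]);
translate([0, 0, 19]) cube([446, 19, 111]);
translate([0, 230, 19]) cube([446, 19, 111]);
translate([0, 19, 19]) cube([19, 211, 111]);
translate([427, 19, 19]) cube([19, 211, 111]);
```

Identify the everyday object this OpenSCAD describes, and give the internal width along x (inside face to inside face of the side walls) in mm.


An open box. The internal width is 408 mm.

A 446×249 base slab with four walls standing on it — an open box. The base is 446 mm wide and the walls are 19 mm thick, so the internal width is 446 − 2 × 19 = 408 mm.


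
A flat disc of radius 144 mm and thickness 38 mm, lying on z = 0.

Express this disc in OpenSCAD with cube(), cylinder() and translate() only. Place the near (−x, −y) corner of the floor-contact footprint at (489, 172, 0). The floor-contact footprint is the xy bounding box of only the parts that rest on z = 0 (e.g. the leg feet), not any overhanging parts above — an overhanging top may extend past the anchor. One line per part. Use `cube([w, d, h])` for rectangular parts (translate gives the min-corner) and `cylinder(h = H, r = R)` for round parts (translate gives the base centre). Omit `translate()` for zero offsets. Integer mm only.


translate([633, 316, 0]) cylinder(h = 38, r = 144);


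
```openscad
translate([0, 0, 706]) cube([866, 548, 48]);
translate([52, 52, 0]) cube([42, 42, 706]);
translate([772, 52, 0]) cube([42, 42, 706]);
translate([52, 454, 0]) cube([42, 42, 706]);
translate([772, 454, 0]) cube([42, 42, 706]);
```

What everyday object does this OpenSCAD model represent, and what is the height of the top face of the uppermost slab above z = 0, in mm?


A table. The table height is 754 mm.

A 866×548×48 slab sits at z = 706 on four 42 mm square posts — a table. The top surface is at 706 + 48 = 754 mm.


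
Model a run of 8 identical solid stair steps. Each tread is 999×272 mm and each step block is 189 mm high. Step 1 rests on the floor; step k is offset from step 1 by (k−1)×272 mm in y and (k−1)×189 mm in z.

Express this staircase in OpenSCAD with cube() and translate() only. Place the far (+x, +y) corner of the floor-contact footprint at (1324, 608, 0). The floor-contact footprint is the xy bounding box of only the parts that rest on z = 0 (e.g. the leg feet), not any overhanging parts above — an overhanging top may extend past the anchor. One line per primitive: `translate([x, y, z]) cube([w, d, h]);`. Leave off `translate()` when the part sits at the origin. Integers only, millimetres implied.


translate([325, 336, 0]) cube([999, 272, 189]);
translate([325, 608, 189]) cube([999, 272, 189]);
translate([325, 880, 378]) cube([999, 272, 189]);
translate([325, 1152, 567]) cube([999, 272, 189]);
translate([325, 1424, 756]) cube([999, 272, 189]);
translate([325, 1696, 945]) cube([999, 272, 189]);
translate([325, 1968, 1134]) cube([999, 272, 189]);
translate([325, 2240, 1323]) cube([999, 272, 189]);


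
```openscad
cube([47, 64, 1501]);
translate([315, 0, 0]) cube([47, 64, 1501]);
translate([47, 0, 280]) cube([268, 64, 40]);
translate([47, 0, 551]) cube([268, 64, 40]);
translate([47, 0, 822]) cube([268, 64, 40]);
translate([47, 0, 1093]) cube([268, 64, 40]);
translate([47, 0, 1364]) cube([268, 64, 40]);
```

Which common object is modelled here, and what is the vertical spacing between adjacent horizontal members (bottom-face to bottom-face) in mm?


A ladder. The rung spacing is 271 mm.

Two tall 47×64 posts with 5 short bars between them — a ladder. Adjacent rungs sit at z = 280 and z = 551, so the spacing is 551 − 280 = 271 mm.


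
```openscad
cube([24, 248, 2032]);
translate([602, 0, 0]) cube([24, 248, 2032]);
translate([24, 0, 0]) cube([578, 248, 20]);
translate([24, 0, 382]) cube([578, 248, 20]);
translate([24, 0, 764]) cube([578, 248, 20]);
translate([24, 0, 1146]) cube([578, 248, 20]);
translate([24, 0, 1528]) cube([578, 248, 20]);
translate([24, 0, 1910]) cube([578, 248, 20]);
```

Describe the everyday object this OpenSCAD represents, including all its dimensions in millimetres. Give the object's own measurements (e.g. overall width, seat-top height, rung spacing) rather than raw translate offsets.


An open bookshelf. Two side panels, each 24 mm thick, 248 mm deep and 2032 mm tall, stand 626 mm apart (outside-to-outside). Between them sit 6 shelves, each 20 mm thick and 248 mm deep, spanning the full gap between the sides. The bottom shelf rests on the floor (its underside at z = 0) and the clear gap between one shelf's top and the next shelf's underside is 362 mm.


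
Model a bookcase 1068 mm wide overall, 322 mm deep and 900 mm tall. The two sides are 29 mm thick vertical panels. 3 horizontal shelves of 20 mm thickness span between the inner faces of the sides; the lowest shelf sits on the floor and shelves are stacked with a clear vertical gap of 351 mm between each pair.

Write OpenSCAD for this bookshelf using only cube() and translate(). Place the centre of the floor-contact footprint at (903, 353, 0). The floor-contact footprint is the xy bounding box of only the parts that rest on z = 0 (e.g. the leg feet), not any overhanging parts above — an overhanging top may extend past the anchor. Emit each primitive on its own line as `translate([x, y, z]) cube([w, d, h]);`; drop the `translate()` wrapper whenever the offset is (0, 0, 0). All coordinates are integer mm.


translate([369, 192, 0]) cube([29, 322, 900]);
translate([1408, 192, 0]) cube([29, 322, 900]);
translate([398, 192, 0]) cube([1010, 322, 20]);
translate([398, 192, 371]) cube([1010, 322, 20]);
translate([398, 192, 742]) cube([1010, 322, 20]);


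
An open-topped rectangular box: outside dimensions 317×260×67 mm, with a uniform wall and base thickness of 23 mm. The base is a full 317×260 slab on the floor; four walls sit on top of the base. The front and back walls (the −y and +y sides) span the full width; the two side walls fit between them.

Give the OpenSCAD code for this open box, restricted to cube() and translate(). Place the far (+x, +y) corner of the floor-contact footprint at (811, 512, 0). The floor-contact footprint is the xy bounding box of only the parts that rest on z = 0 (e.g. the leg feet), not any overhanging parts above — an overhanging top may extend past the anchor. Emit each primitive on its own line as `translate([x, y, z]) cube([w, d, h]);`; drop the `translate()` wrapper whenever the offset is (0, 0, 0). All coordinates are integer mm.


translate([494, 252, 0]) cube([317, 260, 23]);
translate([494, 252, 23]) cube([317, 23, 44]);
translate([494, 489, 23]) cube([317, 23, 44]);
translate([494, 275, 23]) cube([23, 214, 44]);
translate([788, 275, 23]) cube([23, 214, 44]);


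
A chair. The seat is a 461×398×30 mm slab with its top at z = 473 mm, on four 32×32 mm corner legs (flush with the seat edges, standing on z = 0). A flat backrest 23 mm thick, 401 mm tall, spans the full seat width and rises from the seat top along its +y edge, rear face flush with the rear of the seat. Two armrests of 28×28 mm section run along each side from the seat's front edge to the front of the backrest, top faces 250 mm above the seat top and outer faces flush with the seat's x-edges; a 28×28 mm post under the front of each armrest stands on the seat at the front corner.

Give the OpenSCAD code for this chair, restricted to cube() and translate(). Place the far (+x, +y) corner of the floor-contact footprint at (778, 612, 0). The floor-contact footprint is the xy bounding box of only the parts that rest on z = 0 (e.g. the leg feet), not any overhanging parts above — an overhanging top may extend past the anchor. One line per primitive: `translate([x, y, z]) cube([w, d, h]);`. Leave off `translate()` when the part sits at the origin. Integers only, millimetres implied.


translate([317, 214, 443]) cube([461, 398, 30]);
translate([317, 214, 0]) cube([32, 32, 443]);
translate([746, 214, 0]) cube([32, 32, 443]);
translate([317, 580, 0]) cube([32, 32, 443]);
translate([746, 580, 0]) cube([32, 32, 443]);
translate([317, 589, 473]) cube([461, 23, 401]);
translate([317, 214, 695]) cube([28, 375, 28]);
translate([750, 214, 695]) cube([28, 375, 28]);
translate([317, 214, 473]) cube([28, 28, 222]);
translate([750, 214, 473]) cube([28, 28, 222]);


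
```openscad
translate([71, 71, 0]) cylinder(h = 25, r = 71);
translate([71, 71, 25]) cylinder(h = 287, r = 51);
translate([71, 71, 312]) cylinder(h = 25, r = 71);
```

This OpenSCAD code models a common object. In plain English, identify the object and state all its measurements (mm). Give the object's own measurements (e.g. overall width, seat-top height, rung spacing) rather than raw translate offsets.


A spool: two coaxial disc flanges of radius 71 mm and thickness 25 mm, joined by a core cylinder of radius 51 mm and height 287 mm. The lower flange rests on z = 0 and the three cylinders share a vertical axis.


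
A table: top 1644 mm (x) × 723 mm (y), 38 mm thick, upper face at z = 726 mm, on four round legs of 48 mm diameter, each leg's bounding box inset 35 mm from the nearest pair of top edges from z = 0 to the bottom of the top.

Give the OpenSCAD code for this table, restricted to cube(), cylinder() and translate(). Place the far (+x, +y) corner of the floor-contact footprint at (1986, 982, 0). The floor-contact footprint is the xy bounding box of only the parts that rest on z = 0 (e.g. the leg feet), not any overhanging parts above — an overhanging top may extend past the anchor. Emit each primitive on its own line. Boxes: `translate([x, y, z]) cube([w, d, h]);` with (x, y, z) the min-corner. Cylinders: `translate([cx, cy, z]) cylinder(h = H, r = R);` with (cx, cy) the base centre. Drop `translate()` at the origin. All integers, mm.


translate([377, 294, 688]) cube([1644, 723, 38]);
translate([436, 353, 0]) cylinder(h = 688, r = 24);
translate([1962, 353, 0]) cylinder(h = 688, r = 24);
translate([436, 958, 0]) cylinder(h = 688, r = 24);
translate([1962, 958, 0]) cylinder(h = 688, r = 24);


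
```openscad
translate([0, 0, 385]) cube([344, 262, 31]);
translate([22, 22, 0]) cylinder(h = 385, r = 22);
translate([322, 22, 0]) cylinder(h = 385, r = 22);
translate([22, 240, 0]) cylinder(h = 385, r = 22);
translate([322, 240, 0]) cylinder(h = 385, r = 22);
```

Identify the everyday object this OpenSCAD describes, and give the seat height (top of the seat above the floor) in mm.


A stool. The seat height is 416 mm.

A 344×262×31 slab at z = 385 on four corner cylinders — a stool. The seat top is 385 + 31 = 416 mm.


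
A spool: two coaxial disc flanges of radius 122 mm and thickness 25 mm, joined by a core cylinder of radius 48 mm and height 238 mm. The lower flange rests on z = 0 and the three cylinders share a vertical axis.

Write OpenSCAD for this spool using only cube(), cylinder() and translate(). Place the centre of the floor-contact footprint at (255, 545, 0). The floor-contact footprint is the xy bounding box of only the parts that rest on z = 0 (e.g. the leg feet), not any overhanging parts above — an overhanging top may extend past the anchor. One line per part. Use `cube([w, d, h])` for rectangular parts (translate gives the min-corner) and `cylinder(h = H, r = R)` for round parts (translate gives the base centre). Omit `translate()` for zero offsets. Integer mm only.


translate([255, 545, 0]) cylinder(h = 25, r = 122);
translate([255, 545, 25]) cylinder(h = 238, r = 48);
translate([255, 545, 263]) cylinder(h = 25, r = 122);


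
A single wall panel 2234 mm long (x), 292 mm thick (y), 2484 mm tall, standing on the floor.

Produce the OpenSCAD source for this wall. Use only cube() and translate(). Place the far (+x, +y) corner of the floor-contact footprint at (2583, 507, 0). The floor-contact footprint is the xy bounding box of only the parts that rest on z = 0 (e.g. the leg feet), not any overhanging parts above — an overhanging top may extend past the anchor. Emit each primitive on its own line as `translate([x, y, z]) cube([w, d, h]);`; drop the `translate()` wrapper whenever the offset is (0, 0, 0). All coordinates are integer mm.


translate([349, 215, 0]) cube([2234, 292, 2484]);


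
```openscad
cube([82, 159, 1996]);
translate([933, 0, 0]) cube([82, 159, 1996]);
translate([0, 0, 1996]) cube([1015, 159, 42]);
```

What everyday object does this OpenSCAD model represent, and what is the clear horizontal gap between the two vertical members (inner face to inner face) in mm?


A door frame. The clear opening width is 851 mm.

Two 1996 mm tall posts with a header on top — a door frame. The left jamb is 82 mm wide at x = 0; the right jamb starts at x = 933. The clear opening is 933 − 82 = 851 mm.


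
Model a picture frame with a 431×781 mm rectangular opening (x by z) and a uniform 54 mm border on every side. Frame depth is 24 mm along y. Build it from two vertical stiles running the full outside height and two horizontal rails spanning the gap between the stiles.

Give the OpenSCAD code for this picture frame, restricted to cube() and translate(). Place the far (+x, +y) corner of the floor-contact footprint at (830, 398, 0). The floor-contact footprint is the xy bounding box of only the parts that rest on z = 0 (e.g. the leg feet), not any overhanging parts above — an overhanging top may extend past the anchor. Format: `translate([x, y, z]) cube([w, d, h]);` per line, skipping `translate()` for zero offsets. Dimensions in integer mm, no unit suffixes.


translate([291, 374, 0]) cube([54, 24, 889]);
translate([776, 374, 0]) cube([54, 24, 889]);
translate([345, 374, 0]) cube([431, 24, 54]);
translate([345, 374, 835]) cube([431, 24, 54]);


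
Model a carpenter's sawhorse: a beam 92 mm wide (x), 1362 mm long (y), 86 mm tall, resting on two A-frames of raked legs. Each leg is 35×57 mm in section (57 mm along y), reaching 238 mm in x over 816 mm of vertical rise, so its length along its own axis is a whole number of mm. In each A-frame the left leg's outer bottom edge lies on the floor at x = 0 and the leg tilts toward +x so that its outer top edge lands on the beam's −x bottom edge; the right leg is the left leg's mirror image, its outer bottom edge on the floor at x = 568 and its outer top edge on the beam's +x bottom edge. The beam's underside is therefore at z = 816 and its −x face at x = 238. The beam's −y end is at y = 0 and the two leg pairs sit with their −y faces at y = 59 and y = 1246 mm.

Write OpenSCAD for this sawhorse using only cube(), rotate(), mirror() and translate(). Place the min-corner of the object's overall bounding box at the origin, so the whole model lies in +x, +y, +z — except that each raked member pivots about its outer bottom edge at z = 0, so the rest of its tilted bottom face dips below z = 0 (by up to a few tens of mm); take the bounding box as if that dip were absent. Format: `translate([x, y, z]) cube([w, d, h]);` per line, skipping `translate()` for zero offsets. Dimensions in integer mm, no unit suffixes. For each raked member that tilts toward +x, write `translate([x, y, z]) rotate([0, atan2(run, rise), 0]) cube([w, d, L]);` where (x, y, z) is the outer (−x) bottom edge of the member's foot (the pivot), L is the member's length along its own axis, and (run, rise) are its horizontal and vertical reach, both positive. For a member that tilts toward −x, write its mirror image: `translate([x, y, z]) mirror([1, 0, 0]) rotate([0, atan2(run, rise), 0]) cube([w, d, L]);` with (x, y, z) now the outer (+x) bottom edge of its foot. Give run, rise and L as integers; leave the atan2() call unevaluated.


translate([238, 0, 816]) cube([92, 1362, 86]);
translate([0, 59, 0]) rotate([0, atan2(238, 816), 0]) cube([35, 57, 850]);
translate([568, 59, 0]) mirror([1, 0, 0]) rotate([0, atan2(238, 816), 0]) cube([35, 57, 850]);
translate([0, 1246, 0]) rotate([0, atan2(238, 816), 0]) cube([35, 57, 850]);
translate([568, 1246, 0]) mirror([1, 0, 0]) rotate([0, atan2(238, 816), 0]) cube([35, 57, 850]);


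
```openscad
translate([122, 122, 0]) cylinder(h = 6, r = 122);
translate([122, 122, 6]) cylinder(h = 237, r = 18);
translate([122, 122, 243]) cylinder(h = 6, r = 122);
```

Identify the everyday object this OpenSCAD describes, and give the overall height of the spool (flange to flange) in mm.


A spool. The overall height is 249 mm.

Three coaxial cylinders, large–small–large — a spool. Two 6 mm flanges and a 237 mm core give 6 + 237 + 6 = 249 mm.
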